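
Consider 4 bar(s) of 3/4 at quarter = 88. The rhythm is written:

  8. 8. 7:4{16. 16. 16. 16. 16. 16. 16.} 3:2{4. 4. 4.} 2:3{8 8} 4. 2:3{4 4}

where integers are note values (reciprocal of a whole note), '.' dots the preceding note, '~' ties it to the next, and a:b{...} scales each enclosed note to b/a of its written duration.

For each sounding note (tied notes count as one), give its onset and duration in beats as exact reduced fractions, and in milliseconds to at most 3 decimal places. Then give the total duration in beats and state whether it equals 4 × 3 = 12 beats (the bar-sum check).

1) 0.0ms=0b +511.364ms=3/4b
2) 511.364ms=3/4b +511.364ms=3/4b
3) 1022.727ms=3/2b +146.104ms=3/14b
4) 1168.831ms=12/7b +146.104ms=3/14b
5) 1314.935ms=27/14b +146.104ms=3/14b
6) 1461.039ms=15/7b +146.104ms=3/14b
7) 1607.143ms=33/14b +146.104ms=3/14b
8) 1753.247ms=18/7b +146.104ms=3/14b
9) 1899.351ms=39/14b +146.104ms=3/14b
10) 2045.455ms=3b +681.818ms=1b
11) 2727.273ms=4b +681.818ms=1b
12) 3409.091ms=5b +681.818ms=1b
13) 4090.909ms=6b +511.364ms=3/4b
14) 4602.273ms=27/4b +511.364ms=3/4b
15) 5113.636ms=15/2b +1022.727ms=3/2b
16) 6136.364ms=9b +1022.727ms=3/2b
17) 7159.091ms=21/2b +1022.727ms=3/2b
Σ=12b of 12 (88bpm 3/4) — PASS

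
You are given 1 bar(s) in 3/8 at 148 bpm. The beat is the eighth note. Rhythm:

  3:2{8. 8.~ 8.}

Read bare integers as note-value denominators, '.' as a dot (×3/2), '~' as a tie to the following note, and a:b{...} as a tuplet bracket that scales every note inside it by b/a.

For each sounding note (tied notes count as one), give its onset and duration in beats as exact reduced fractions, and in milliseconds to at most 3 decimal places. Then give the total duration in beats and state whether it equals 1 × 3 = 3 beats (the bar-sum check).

1) 0.0ms=0b +405.405ms=1b
2) 405.405ms=1b +810.811ms=2b
Σ=3b of 3 (148bpm 3/8) — PASS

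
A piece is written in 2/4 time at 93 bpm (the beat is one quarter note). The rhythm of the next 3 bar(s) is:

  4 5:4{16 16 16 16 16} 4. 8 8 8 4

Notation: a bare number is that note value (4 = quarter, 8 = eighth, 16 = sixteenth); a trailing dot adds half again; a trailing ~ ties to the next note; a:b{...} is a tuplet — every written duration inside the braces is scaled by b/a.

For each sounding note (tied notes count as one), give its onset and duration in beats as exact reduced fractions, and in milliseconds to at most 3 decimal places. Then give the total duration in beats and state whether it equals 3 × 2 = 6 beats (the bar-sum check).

1) 0.0ms=0b +645.161ms=1b
2) 645.161ms=1b +129.032ms=1/5b
3) 774.194ms=6/5b +129.032ms=1/5b
4) 903.226ms=7/5b +129.032ms=1/5b
5) 1032.258ms=8/5b +129.032ms=1/5b
6) 1161.29ms=9/5b +129.032ms=1/5b
7) 1290.323ms=2b +967.742ms=3/2b
8) 2258.065ms=7/2b +322.581ms=1/2b
9) 2580.645ms=4b +322.581ms=1/2b
10) 2903.226ms=9/2b +322.581ms=1/2b
11) 3225.806ms=5b +645.161ms=1b
Σ=6b of 6 (93bpm 2/4) — PASS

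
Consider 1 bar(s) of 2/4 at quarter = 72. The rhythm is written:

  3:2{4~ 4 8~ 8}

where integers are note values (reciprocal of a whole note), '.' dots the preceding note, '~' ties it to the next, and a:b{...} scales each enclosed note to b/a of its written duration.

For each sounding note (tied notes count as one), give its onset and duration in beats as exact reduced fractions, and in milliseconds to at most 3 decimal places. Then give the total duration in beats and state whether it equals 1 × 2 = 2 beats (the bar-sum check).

1) 0.0ms=0b +1111.111ms=4/3b
2) 1111.111ms=4/3b +555.556ms=2/3b
Σ=2b of 2 (72bpm 2/4) — PASS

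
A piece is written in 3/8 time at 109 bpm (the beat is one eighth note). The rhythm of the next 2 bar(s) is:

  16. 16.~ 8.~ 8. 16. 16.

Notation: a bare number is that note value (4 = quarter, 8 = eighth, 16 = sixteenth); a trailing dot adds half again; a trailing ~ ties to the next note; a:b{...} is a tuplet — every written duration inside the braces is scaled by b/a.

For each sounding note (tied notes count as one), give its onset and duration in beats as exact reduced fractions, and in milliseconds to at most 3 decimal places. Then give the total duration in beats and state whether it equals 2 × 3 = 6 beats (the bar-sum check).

1) 0.0ms=0b +412.844ms=3/4b
2) 412.844ms=3/4b +2064.22ms=15/4b
3) 2477.064ms=9/2b +412.844ms=3/4b
4) 2889.908ms=21/4b +412.844ms=3/4b
Σ=6b of 6 (109bpm 3/8) — PASS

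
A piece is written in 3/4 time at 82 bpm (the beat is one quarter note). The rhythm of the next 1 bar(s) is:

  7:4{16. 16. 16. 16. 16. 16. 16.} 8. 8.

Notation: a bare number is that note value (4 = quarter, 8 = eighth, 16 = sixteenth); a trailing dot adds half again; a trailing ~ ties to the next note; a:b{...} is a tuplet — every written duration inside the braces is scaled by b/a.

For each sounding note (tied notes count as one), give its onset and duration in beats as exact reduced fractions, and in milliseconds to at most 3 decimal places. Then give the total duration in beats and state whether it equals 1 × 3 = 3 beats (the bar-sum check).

1) 0.0ms=0b +156.794ms=3/14b
2) 156.794ms=3/14b +156.794ms=3/14b
3) 313.589ms=3/7b +156.794ms=3/14b
4) 470.383ms=9/14b +156.794ms=3/14b
5) 627.178ms=6/7b +156.794ms=3/14b
6) 783.972ms=15/14b +156.794ms=3/14b
7) 940.767ms=9/7b +156.794ms=3/14b
8) 1097.561ms=3/2b +548.78ms=3/4b
9) 1646.341ms=9/4b +548.78ms=3/4b
Σ=3b of 3 (82bpm 3/4) — PASS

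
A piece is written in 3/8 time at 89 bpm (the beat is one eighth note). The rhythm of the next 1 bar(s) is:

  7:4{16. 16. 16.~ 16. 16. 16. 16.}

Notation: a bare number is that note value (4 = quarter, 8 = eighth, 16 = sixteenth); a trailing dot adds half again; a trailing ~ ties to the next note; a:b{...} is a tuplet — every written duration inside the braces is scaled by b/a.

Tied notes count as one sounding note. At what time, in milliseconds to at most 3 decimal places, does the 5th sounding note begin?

note 5 onset = 15/7b = 1444.623ms

1. 0.0ms @ 0 + 288.925ms (3/7)
2. 288.925ms @ 3/7 + 288.925ms (3/7)
3. 577.849ms @ 6/7 + 577.849ms (6/7)
4. 1155.698ms @ 12/7 + 288.925ms (3/7)
5. 1444.623ms @ 15/7 + 288.925ms (3/7)
6. 1733.547ms @ 18/7 + 288.925ms (3/7)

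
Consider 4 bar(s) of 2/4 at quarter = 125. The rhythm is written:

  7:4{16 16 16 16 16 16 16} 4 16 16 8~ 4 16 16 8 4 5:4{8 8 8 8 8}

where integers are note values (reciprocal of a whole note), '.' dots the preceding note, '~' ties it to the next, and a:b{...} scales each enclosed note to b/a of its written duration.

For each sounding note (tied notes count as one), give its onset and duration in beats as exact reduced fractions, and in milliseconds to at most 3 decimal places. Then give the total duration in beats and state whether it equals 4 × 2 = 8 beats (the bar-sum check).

1) 0.0ms=0b +68.571ms=1/7b
2) 68.571ms=1/7b +68.571ms=1/7b
3) 137.143ms=2/7b +68.571ms=1/7b
4) 205.714ms=3/7b +68.571ms=1/7b
5) 274.286ms=4/7b +68.571ms=1/7b
6) 342.857ms=5/7b +68.571ms=1/7b
7) 411.429ms=6/7b +68.571ms=1/7b
8) 480.0ms=1b +480.0ms=1b
9) 960.0ms=2b +120.0ms=1/4b
10) 1080.0ms=9/4b +120.0ms=1/4b
11) 1200.0ms=5/2b +720.0ms=3/2b
12) 1920.0ms=4b +120.0ms=1/4b
13) 2040.0ms=17/4b +120.0ms=1/4b
14) 2160.0ms=9/2b +240.0ms=1/2b
15) 2400.0ms=5b +480.0ms=1b
16) 2880.0ms=6b +192.0ms=2/5b
17) 3072.0ms=32/5b +192.0ms=2/5b
18) 3264.0ms=34/5b +192.0ms=2/5b
19) 3456.0ms=36/5b +192.0ms=2/5b
20) 3648.0ms=38/5b +192.0ms=2/5b
Σ=8b of 8 (125bpm 2/4) — PASS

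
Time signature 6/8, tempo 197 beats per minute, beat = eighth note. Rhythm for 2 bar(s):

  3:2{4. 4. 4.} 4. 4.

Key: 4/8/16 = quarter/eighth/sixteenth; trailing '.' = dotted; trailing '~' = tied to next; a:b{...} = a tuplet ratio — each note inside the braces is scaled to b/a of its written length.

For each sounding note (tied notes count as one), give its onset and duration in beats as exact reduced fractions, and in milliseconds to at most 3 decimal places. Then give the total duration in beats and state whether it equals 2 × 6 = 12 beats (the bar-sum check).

1) 0.0ms=0b +609.137ms=2b
2) 609.137ms=2b +609.137ms=2b
3) 1218.274ms=4b +609.137ms=2b
4) 1827.411ms=6b +913.706ms=3b
5) 2741.117ms=9b +913.706ms=3b
Σ=12b of 12 (197bpm 6/8) — PASS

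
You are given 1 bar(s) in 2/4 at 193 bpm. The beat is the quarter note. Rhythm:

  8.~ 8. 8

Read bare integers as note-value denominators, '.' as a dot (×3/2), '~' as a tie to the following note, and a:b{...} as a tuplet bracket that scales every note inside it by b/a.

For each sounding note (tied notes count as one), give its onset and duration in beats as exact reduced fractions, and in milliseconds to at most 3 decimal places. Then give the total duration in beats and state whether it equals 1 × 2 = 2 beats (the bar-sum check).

1) 0.0ms=0b +466.321ms=3/2b
2) 466.321ms=3/2b +155.44ms=1/2b
Σ=2b of 2 (193bpm 2/4) — PASS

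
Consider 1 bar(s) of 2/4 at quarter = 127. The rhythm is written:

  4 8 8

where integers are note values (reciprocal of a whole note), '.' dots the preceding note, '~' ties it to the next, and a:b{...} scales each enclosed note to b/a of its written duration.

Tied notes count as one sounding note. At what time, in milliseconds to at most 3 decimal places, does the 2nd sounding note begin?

note 2 onset = 1b = 472.441ms

1. 0.0ms @ 0 + 472.441ms (1)
2. 472.441ms @ 1 + 236.22ms (1/2)
3. 708.661ms @ 3/2 + 236.22ms (1/2)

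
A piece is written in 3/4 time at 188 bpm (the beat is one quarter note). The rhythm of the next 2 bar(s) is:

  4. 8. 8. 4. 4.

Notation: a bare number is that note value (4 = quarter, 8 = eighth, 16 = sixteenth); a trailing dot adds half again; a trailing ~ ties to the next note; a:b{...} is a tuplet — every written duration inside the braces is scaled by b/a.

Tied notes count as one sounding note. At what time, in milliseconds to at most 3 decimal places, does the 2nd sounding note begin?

1. 0.0ms @ 0 + 478.723ms (3/2)
2. 478.723ms @ 3/2 + 239.362ms (3/4)
3. 718.085ms @ 9/4 + 239.362ms (3/4)
4. 957.447ms @ 3 + 478.723ms (3/2)
5. 1436.17ms @ 9/2 + 478.723ms (3/2)

note 2 onset = 3/2b = 478.723ms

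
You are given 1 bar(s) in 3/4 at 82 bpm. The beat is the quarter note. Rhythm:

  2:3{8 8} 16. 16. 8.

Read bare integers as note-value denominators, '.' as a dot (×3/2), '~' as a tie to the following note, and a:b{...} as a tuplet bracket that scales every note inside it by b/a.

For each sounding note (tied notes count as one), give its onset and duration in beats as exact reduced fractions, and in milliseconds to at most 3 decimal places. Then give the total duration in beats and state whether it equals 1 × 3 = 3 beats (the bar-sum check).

1) 0.0ms=0b +548.78ms=3/4b
2) 548.78ms=3/4b +548.78ms=3/4b
3) 1097.561ms=3/2b +274.39ms=3/8b
4) 1371.951ms=15/8b +274.39ms=3/8b
5) 1646.341ms=9/4b +548.78ms=3/4b
Σ=3b of 3 (82bpm 3/4) — PASS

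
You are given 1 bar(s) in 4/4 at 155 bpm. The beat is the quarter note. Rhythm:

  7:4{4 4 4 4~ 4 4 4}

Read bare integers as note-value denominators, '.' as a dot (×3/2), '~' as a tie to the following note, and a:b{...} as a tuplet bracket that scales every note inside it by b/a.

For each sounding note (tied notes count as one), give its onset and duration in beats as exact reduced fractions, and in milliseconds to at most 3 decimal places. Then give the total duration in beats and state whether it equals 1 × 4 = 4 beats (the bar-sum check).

1) 0.0ms=0b +221.198ms=4/7b
2) 221.198ms=4/7b +221.198ms=4/7b
3) 442.396ms=8/7b +221.198ms=4/7b
4) 663.594ms=12/7b +442.396ms=8/7b
5) 1105.991ms=20/7b +221.198ms=4/7b
6) 1327.189ms=24/7b +221.198ms=4/7b
Σ=4b of 4 (155bpm 4/4) — PASS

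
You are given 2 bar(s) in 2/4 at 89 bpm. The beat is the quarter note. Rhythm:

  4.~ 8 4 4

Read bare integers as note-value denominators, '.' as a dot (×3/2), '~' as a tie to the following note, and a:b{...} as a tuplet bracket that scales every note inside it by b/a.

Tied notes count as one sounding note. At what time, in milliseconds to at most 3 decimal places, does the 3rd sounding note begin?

1. 0.0ms @ 0 + 1348.315ms (2)
2. 1348.315ms @ 2 + 674.157ms (1)
3. 2022.472ms @ 3 + 674.157ms (1)

note 3 onset = 3b = 2022.472ms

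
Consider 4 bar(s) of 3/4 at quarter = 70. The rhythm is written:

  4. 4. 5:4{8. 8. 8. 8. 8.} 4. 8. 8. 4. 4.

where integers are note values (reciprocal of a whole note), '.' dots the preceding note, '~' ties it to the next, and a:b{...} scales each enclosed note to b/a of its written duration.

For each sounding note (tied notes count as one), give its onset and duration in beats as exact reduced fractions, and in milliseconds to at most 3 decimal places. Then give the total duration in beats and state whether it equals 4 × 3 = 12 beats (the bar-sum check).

1) 0.0ms=0b +1285.714ms=3/2b
2) 1285.714ms=3/2b +1285.714ms=3/2b
3) 2571.429ms=3b +514.286ms=3/5b
4) 3085.714ms=18/5b +514.286ms=3/5b
5) 3600.0ms=21/5b +514.286ms=3/5b
6) 4114.286ms=24/5b +514.286ms=3/5b
7) 4628.571ms=27/5b +514.286ms=3/5b
8) 5142.857ms=6b +1285.714ms=3/2b
9) 6428.571ms=15/2b +642.857ms=3/4b
10) 7071.429ms=33/4b +642.857ms=3/4b
11) 7714.286ms=9b +1285.714ms=3/2b
12) 9000.0ms=21/2b +1285.714ms=3/2b
Σ=12b of 12 (70bpm 3/4) — PASS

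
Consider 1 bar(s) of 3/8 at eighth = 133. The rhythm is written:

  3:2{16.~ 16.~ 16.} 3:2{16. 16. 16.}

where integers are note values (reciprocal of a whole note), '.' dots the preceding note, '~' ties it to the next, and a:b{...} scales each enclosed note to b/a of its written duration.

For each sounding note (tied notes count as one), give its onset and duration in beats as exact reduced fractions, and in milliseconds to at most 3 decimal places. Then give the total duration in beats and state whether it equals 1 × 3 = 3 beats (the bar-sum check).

1) 0.0ms=0b +676.692ms=3/2b
2) 676.692ms=3/2b +225.564ms=1/2b
3) 902.256ms=2b +225.564ms=1/2b
4) 1127.82ms=5/2b +225.564ms=1/2b
Σ=3b of 3 (133bpm 3/8) — PASS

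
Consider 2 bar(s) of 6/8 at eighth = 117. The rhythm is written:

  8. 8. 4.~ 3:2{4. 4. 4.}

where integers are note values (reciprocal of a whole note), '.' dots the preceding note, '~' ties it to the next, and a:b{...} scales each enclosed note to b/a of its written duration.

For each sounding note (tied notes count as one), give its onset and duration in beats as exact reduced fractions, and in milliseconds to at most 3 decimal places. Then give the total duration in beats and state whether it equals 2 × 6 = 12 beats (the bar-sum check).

1) 0.0ms=0b +769.231ms=3/2b
2) 769.231ms=3/2b +769.231ms=3/2b
3) 1538.462ms=3b +2564.103ms=5b
4) 4102.564ms=8b +1025.641ms=2b
5) 5128.205ms=10b +1025.641ms=2b
Σ=12b of 12 (117bpm 6/8) — PASS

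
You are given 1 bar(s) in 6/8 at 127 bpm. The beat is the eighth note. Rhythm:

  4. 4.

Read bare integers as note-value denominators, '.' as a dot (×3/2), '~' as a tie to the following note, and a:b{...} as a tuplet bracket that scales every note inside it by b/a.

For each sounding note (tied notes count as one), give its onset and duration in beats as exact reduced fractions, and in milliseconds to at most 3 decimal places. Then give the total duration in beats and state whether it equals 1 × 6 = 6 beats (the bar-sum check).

1) 0.0ms=0b +1417.323ms=3b
2) 1417.323ms=3b +1417.323ms=3b
Σ=6b of 6 (127bpm 6/8) — PASS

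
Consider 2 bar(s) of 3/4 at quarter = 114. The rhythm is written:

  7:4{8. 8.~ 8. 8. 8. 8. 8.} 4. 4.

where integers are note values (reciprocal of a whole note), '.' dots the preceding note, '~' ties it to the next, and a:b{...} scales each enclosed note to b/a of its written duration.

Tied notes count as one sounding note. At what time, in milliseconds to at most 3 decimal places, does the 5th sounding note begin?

1. 0.0ms @ 0 + 225.564ms (3/7)
2. 225.564ms @ 3/7 + 451.128ms (6/7)
3. 676.692ms @ 9/7 + 225.564ms (3/7)
4. 902.256ms @ 12/7 + 225.564ms (3/7)
5. 1127.82ms @ 15/7 + 225.564ms (3/7)
6. 1353.383ms @ 18/7 + 225.564ms (3/7)
7. 1578.947ms @ 3 + 789.474ms (3/2)
8. 2368.421ms @ 9/2 + 789.474ms (3/2)

note 5 onset = 15/7b = 1127.82ms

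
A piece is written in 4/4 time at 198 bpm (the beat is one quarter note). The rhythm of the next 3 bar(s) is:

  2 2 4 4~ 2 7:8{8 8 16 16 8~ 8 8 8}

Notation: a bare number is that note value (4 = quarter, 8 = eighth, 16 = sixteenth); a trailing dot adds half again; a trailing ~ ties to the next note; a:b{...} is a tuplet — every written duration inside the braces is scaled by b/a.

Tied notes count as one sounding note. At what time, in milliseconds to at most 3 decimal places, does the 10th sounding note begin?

note 10 onset = 76/7b = 3290.043ms

1. 0.0ms @ 0 + 606.061ms (2)
2. 606.061ms @ 2 + 606.061ms (2)
3. 1212.121ms @ 4 + 303.03ms (1)
4. 1515.152ms @ 5 + 909.091ms (3)
5. 2424.242ms @ 8 + 173.16ms (4/7)
6. 2597.403ms @ 60/7 + 173.16ms (4/7)
7. 2770.563ms @ 64/7 + 86.58ms (2/7)
8. 2857.143ms @ 66/7 + 86.58ms (2/7)
9. 2943.723ms @ 68/7 + 346.32ms (8/7)
10. 3290.043ms @ 76/7 + 173.16ms (4/7)
11. 3463.203ms @ 80/7 + 173.16ms (4/7)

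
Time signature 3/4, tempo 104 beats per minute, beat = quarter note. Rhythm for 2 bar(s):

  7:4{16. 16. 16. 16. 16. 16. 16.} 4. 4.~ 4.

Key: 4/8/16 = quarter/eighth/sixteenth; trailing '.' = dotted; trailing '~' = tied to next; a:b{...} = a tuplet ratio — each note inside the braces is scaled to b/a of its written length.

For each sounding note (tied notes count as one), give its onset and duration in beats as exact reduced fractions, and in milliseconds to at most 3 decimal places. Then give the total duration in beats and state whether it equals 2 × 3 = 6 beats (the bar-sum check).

1) 0.0ms=0b +123.626ms=3/14b
2) 123.626ms=3/14b +123.626ms=3/14b
3) 247.253ms=3/7b +123.626ms=3/14b
4) 370.879ms=9/14b +123.626ms=3/14b
5) 494.505ms=6/7b +123.626ms=3/14b
6) 618.132ms=15/14b +123.626ms=3/14b
7) 741.758ms=9/7b +123.626ms=3/14b
8) 865.385ms=3/2b +865.385ms=3/2b
9) 1730.769ms=3b +1730.769ms=3b
Σ=6b of 6 (104bpm 3/4) — PASS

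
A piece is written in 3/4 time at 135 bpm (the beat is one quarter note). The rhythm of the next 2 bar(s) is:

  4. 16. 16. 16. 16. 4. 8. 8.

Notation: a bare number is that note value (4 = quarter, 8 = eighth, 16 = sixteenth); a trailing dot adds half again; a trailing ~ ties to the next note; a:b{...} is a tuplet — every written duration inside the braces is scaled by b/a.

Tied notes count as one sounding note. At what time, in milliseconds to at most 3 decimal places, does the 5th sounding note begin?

1. 0.0ms @ 0 + 666.667ms (3/2)
2. 666.667ms @ 3/2 + 166.667ms (3/8)
3. 833.333ms @ 15/8 + 166.667ms (3/8)
4. 1000.0ms @ 9/4 + 166.667ms (3/8)
5. 1166.667ms @ 21/8 + 166.667ms (3/8)
6. 1333.333ms @ 3 + 666.667ms (3/2)
7. 2000.0ms @ 9/2 + 333.333ms (3/4)
8. 2333.333ms @ 21/4 + 333.333ms (3/4)

note 5 onset = 21/8b = 1166.667ms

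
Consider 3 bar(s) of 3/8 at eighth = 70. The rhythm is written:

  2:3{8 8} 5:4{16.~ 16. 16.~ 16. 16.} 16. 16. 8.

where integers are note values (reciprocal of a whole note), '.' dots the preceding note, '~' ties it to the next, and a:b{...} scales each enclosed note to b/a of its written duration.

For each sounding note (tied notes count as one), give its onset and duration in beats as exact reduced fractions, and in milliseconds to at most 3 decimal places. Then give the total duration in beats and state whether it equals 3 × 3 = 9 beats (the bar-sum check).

1) 0.0ms=0b +1285.714ms=3/2b
2) 1285.714ms=3/2b +1285.714ms=3/2b
3) 2571.429ms=3b +1028.571ms=6/5b
4) 3600.0ms=21/5b +1028.571ms=6/5b
5) 4628.571ms=27/5b +514.286ms=3/5b
6) 5142.857ms=6b +642.857ms=3/4b
7) 5785.714ms=27/4b +642.857ms=3/4b
8) 6428.571ms=15/2b +1285.714ms=3/2b
Σ=9b of 9 (70bpm 3/8) — PASS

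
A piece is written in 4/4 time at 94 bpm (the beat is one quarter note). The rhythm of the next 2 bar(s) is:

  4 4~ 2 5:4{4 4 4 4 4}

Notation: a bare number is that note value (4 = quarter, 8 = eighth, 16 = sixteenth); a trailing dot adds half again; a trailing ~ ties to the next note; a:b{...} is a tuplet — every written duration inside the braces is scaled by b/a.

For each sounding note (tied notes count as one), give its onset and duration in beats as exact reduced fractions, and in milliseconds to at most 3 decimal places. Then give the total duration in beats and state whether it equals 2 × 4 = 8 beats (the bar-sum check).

1) 0.0ms=0b +638.298ms=1b
2) 638.298ms=1b +1914.894ms=3b
3) 2553.191ms=4b +510.638ms=4/5b
4) 3063.83ms=24/5b +510.638ms=4/5b
5) 3574.468ms=28/5b +510.638ms=4/5b
6) 4085.106ms=32/5b +510.638ms=4/5b
7) 4595.745ms=36/5b +510.638ms=4/5b
Σ=8b of 8 (94bpm 4/4) — PASS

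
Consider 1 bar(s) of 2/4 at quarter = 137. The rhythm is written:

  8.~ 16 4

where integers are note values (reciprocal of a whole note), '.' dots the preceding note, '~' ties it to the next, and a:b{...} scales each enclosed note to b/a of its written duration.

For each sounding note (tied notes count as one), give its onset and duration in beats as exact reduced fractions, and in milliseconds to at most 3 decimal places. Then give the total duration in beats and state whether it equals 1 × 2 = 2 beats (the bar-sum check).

1) 0.0ms=0b +437.956ms=1b
2) 437.956ms=1b +437.956ms=1b
Σ=2b of 2 (137bpm 2/4) — PASS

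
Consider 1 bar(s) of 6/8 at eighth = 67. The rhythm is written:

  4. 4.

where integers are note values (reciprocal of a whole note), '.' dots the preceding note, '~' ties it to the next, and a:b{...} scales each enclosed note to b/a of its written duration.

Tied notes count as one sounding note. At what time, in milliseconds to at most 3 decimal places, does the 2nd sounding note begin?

1. 0.0ms @ 0 + 2686.567ms (3)
2. 2686.567ms @ 3 + 2686.567ms (3)

note 2 onset = 3b = 2686.567ms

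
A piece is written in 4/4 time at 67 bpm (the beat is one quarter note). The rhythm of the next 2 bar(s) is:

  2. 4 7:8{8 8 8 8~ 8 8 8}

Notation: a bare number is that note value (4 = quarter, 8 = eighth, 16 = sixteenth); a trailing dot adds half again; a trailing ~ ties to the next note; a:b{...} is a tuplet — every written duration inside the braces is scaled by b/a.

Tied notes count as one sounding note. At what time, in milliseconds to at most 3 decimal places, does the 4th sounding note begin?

1. 0.0ms @ 0 + 2686.567ms (3)
2. 2686.567ms @ 3 + 895.522ms (1)
3. 3582.09ms @ 4 + 511.727ms (4/7)
4. 4093.817ms @ 32/7 + 511.727ms (4/7)
5. 4605.544ms @ 36/7 + 511.727ms (4/7)
6. 5117.271ms @ 40/7 + 1023.454ms (8/7)
7. 6140.725ms @ 48/7 + 511.727ms (4/7)
8. 6652.452ms @ 52/7 + 511.727ms (4/7)

note 4 onset = 32/7b = 4093.817ms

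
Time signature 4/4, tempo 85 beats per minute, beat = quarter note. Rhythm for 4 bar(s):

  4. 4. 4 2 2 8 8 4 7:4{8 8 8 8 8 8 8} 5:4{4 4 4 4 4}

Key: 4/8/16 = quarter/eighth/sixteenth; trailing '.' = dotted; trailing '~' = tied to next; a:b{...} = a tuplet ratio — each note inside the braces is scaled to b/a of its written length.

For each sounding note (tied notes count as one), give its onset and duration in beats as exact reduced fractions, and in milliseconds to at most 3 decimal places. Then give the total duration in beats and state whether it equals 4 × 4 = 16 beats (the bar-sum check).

1) 0.0ms=0b +1058.824ms=3/2b
2) 1058.824ms=3/2b +1058.824ms=3/2b
3) 2117.647ms=3b +705.882ms=1b
4) 2823.529ms=4b +1411.765ms=2b
5) 4235.294ms=6b +1411.765ms=2b
6) 5647.059ms=8b +352.941ms=1/2b
7) 6000.0ms=17/2b +352.941ms=1/2b
8) 6352.941ms=9b +705.882ms=1b
9) 7058.824ms=10b +201.681ms=2/7b
10) 7260.504ms=72/7b +201.681ms=2/7b
11) 7462.185ms=74/7b +201.681ms=2/7b
12) 7663.866ms=76/7b +201.681ms=2/7b
13) 7865.546ms=78/7b +201.681ms=2/7b
14) 8067.227ms=80/7b +201.681ms=2/7b
15) 8268.908ms=82/7b +201.681ms=2/7b
16) 8470.588ms=12b +564.706ms=4/5b
17) 9035.294ms=64/5b +564.706ms=4/5b
18) 9600.0ms=68/5b +564.706ms=4/5b
19) 10164.706ms=72/5b +564.706ms=4/5b
20) 10729.412ms=76/5b +564.706ms=4/5b
Σ=16b of 16 (85bpm 4/4) — PASS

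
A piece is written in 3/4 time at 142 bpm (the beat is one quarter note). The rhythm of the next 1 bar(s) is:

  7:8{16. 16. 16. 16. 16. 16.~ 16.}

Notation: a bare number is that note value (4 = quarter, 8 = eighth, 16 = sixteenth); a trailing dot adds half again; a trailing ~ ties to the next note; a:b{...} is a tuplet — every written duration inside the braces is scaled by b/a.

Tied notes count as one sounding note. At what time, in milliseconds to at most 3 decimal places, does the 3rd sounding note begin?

note 3 onset = 6/7b = 362.173ms

1. 0.0ms @ 0 + 181.087ms (3/7)
2. 181.087ms @ 3/7 + 181.087ms (3/7)
3. 362.173ms @ 6/7 + 181.087ms (3/7)
4. 543.26ms @ 9/7 + 181.087ms (3/7)
5. 724.346ms @ 12/7 + 181.087ms (3/7)
6. 905.433ms @ 15/7 + 362.173ms (6/7)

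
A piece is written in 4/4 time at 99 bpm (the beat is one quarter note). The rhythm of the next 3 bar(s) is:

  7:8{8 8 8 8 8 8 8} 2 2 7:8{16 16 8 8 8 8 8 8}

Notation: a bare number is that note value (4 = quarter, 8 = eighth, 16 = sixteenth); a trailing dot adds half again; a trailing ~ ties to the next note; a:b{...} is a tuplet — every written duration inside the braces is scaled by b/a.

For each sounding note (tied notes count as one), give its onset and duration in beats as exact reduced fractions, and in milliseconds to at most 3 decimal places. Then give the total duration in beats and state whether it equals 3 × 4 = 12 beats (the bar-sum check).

1) 0.0ms=0b +346.32ms=4/7b
2) 346.32ms=4/7b +346.32ms=4/7b
3) 692.641ms=8/7b +346.32ms=4/7b
4) 1038.961ms=12/7b +346.32ms=4/7b
5) 1385.281ms=16/7b +346.32ms=4/7b
6) 1731.602ms=20/7b +346.32ms=4/7b
7) 2077.922ms=24/7b +346.32ms=4/7b
8) 2424.242ms=4b +1212.121ms=2b
9) 3636.364ms=6b +1212.121ms=2b
10) 4848.485ms=8b +173.16ms=2/7b
11) 5021.645ms=58/7b +173.16ms=2/7b
12) 5194.805ms=60/7b +346.32ms=4/7b
13) 5541.126ms=64/7b +346.32ms=4/7b
14) 5887.446ms=68/7b +346.32ms=4/7b
15) 6233.766ms=72/7b +346.32ms=4/7b
16) 6580.087ms=76/7b +346.32ms=4/7b
17) 6926.407ms=80/7b +346.32ms=4/7b
Σ=12b of 12 (99bpm 4/4) — PASS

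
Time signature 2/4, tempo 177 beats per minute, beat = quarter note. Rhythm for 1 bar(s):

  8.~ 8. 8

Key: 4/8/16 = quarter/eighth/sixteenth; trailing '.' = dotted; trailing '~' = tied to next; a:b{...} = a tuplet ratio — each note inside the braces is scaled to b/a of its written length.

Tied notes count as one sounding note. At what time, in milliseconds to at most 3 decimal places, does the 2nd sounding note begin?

note 2 onset = 3/2b = 508.475ms

1. 0.0ms @ 0 + 508.475ms (3/2)
2. 508.475ms @ 3/2 + 169.492ms (1/2)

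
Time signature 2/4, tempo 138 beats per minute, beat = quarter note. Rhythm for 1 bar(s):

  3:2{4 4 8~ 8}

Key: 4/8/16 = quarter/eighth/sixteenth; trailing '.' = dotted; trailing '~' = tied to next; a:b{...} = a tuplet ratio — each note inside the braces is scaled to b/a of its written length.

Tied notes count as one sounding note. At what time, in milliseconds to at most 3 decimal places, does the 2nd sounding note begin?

note 2 onset = 2/3b = 289.855ms

1. 0.0ms @ 0 + 289.855ms (2/3)
2. 289.855ms @ 2/3 + 289.855ms (2/3)
3. 579.71ms @ 4/3 + 289.855ms (2/3)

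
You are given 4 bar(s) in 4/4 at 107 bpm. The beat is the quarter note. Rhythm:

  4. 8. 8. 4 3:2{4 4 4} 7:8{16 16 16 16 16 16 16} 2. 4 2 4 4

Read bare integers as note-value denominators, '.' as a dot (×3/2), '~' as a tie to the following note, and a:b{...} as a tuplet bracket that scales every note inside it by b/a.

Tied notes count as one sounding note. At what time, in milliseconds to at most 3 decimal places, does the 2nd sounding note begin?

note 2 onset = 3/2b = 841.121ms

1. 0.0ms @ 0 + 841.121ms (3/2)
2. 841.121ms @ 3/2 + 420.561ms (3/4)
3. 1261.682ms @ 9/4 + 420.561ms (3/4)
4. 1682.243ms @ 3 + 560.748ms (1)
5. 2242.991ms @ 4 + 373.832ms (2/3)
6. 2616.822ms @ 14/3 + 373.832ms (2/3)
7. 2990.654ms @ 16/3 + 373.832ms (2/3)
8. 3364.486ms @ 6 + 160.214ms (2/7)
9. 3524.7ms @ 44/7 + 160.214ms (2/7)
10. 3684.913ms @ 46/7 + 160.214ms (2/7)
11. 3845.127ms @ 48/7 + 160.214ms (2/7)
12. 4005.34ms @ 50/7 + 160.214ms (2/7)
13. 4165.554ms @ 52/7 + 160.214ms (2/7)
14. 4325.768ms @ 54/7 + 160.214ms (2/7)
15. 4485.981ms @ 8 + 1682.243ms (3)
16. 6168.224ms @ 11 + 560.748ms (1)
17. 6728.972ms @ 12 + 1121.495ms (2)
18. 7850.467ms @ 14 + 560.748ms (1)
19. 8411.215ms @ 15 + 560.748ms (1)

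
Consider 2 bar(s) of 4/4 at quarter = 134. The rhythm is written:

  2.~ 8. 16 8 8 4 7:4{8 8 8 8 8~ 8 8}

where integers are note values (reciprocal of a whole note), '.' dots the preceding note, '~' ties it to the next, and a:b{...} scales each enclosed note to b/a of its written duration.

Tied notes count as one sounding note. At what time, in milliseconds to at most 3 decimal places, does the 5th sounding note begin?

note 5 onset = 5b = 2238.806ms

1. 0.0ms @ 0 + 1679.104ms (15/4)
2. 1679.104ms @ 15/4 + 111.94ms (1/4)
3. 1791.045ms @ 4 + 223.881ms (1/2)
4. 2014.925ms @ 9/2 + 223.881ms (1/2)
5. 2238.806ms @ 5 + 447.761ms (1)
6. 2686.567ms @ 6 + 127.932ms (2/7)
7. 2814.499ms @ 44/7 + 127.932ms (2/7)
8. 2942.431ms @ 46/7 + 127.932ms (2/7)
9. 3070.362ms @ 48/7 + 127.932ms (2/7)
10. 3198.294ms @ 50/7 + 255.864ms (4/7)
11. 3454.158ms @ 54/7 + 127.932ms (2/7)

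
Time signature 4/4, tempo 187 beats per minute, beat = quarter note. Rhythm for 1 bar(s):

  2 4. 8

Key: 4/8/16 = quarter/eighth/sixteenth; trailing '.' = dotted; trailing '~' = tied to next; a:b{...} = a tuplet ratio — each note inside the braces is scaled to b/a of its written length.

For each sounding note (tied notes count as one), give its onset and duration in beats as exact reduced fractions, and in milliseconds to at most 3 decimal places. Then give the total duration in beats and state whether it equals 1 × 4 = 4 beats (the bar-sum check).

1) 0.0ms=0b +641.711ms=2b
2) 641.711ms=2b +481.283ms=3/2b
3) 1122.995ms=7/2b +160.428ms=1/2b
Σ=4b of 4 (187bpm 4/4) — PASS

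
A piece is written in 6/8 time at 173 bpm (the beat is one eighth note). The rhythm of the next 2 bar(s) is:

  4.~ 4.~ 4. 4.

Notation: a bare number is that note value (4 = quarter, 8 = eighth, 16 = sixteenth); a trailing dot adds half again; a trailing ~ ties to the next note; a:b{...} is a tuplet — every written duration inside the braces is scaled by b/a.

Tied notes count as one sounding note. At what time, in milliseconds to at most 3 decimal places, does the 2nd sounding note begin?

1. 0.0ms @ 0 + 3121.387ms (9)
2. 3121.387ms @ 9 + 1040.462ms (3)

note 2 onset = 9b = 3121.387ms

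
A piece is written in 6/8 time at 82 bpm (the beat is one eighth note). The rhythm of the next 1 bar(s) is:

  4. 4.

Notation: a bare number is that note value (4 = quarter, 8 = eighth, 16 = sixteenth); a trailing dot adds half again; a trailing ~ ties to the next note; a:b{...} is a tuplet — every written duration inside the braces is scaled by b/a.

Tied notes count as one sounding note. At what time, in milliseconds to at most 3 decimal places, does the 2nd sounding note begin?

1. 0.0ms @ 0 + 2195.122ms (3)
2. 2195.122ms @ 3 + 2195.122ms (3)

note 2 onset = 3b = 2195.122ms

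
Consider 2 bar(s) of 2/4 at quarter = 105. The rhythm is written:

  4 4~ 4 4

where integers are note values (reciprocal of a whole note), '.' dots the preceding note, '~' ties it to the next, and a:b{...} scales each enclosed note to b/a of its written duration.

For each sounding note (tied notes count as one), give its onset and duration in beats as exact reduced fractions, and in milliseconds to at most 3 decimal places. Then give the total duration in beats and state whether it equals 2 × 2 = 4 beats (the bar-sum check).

1) 0.0ms=0b +571.429ms=1b
2) 571.429ms=1b +1142.857ms=2b
3) 1714.286ms=3b +571.429ms=1b
Σ=4b of 4 (105bpm 2/4) — PASS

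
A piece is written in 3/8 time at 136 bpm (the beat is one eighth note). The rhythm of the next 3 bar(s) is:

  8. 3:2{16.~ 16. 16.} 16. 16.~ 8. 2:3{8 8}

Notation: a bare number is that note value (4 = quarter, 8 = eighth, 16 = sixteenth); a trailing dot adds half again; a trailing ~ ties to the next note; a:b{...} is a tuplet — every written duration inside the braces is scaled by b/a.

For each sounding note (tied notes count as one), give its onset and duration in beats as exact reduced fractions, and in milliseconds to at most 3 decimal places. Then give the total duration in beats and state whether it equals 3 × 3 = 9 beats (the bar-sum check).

1) 0.0ms=0b +661.765ms=3/2b
2) 661.765ms=3/2b +441.176ms=1b
3) 1102.941ms=5/2b +220.588ms=1/2b
4) 1323.529ms=3b +330.882ms=3/4b
5) 1654.412ms=15/4b +992.647ms=9/4b
6) 2647.059ms=6b +661.765ms=3/2b
7) 3308.824ms=15/2b +661.765ms=3/2b
Σ=9b of 9 (136bpm 3/8) — PASS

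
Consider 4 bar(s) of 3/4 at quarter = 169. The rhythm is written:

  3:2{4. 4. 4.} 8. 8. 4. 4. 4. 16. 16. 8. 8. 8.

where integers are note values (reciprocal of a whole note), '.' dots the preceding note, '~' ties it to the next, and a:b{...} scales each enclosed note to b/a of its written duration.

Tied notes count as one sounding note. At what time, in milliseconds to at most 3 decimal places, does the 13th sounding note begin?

note 13 onset = 45/4b = 3994.083ms

1. 0.0ms @ 0 + 355.03ms (1)
2. 355.03ms @ 1 + 355.03ms (1)
3. 710.059ms @ 2 + 355.03ms (1)
4. 1065.089ms @ 3 + 266.272ms (3/4)
5. 1331.361ms @ 15/4 + 266.272ms (3/4)
6. 1597.633ms @ 9/2 + 532.544ms (3/2)
7. 2130.178ms @ 6 + 532.544ms (3/2)
8. 2662.722ms @ 15/2 + 532.544ms (3/2)
9. 3195.266ms @ 9 + 133.136ms (3/8)
10. 3328.402ms @ 75/8 + 133.136ms (3/8)
11. 3461.538ms @ 39/4 + 266.272ms (3/4)
12. 3727.811ms @ 21/2 + 266.272ms (3/4)
13. 3994.083ms @ 45/4 + 266.272ms (3/4)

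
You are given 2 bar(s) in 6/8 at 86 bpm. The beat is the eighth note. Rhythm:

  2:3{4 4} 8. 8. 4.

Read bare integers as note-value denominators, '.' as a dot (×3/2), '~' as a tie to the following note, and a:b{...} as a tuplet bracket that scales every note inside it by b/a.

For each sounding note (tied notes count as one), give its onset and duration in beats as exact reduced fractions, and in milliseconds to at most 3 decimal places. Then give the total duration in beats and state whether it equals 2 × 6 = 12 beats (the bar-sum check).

1) 0.0ms=0b +2093.023ms=3b
2) 2093.023ms=3b +2093.023ms=3b
3) 4186.047ms=6b +1046.512ms=3/2b
4) 5232.558ms=15/2b +1046.512ms=3/2b
5) 6279.07ms=9b +2093.023ms=3b
Σ=12b of 12 (86bpm 6/8) — PASS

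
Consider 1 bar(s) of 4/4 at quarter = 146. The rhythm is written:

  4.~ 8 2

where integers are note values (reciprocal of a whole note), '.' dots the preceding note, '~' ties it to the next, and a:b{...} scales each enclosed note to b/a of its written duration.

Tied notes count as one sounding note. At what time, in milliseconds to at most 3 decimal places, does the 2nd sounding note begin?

1. 0.0ms @ 0 + 821.918ms (2)
2. 821.918ms @ 2 + 821.918ms (2)

note 2 onset = 2b = 821.918ms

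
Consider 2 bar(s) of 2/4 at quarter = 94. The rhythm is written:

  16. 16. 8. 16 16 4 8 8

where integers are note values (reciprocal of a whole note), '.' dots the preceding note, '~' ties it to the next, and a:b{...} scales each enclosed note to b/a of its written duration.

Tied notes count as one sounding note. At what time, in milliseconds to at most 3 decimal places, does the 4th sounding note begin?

note 4 onset = 3/2b = 957.447ms

1. 0.0ms @ 0 + 239.362ms (3/8)
2. 239.362ms @ 3/8 + 239.362ms (3/8)
3. 478.723ms @ 3/4 + 478.723ms (3/4)
4. 957.447ms @ 3/2 + 159.574ms (1/4)
5. 1117.021ms @ 7/4 + 159.574ms (1/4)
6. 1276.596ms @ 2 + 638.298ms (1)
7. 1914.894ms @ 3 + 319.149ms (1/2)
8. 2234.043ms @ 7/2 + 319.149ms (1/2)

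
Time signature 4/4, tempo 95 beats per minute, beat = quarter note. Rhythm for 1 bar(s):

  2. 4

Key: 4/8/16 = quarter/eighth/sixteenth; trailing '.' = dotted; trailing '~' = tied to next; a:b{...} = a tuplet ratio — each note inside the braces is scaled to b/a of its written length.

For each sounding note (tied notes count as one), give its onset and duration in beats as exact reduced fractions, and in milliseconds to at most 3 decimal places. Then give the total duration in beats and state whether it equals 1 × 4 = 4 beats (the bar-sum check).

1) 0.0ms=0b +1894.737ms=3b
2) 1894.737ms=3b +631.579ms=1b
Σ=4b of 4 (95bpm 4/4) — PASS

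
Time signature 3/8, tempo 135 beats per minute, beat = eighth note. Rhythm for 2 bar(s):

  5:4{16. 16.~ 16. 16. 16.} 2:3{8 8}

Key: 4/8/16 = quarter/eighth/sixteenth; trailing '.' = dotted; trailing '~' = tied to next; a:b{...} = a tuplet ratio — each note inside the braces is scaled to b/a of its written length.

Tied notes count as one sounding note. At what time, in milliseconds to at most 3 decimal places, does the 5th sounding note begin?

note 5 onset = 3b = 1333.333ms

1. 0.0ms @ 0 + 266.667ms (3/5)
2. 266.667ms @ 3/5 + 533.333ms (6/5)
3. 800.0ms @ 9/5 + 266.667ms (3/5)
4. 1066.667ms @ 12/5 + 266.667ms (3/5)
5. 1333.333ms @ 3 + 666.667ms (3/2)
6. 2000.0ms @ 9/2 + 666.667ms (3/2)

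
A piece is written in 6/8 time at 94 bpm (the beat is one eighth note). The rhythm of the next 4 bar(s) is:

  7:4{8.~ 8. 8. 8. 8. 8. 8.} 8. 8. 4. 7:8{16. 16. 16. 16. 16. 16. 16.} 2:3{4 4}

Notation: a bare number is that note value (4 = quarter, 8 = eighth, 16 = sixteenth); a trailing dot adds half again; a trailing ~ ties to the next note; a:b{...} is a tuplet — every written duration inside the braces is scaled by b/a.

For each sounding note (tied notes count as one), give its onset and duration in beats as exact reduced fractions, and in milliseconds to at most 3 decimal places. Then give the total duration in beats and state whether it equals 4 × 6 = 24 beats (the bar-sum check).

1) 0.0ms=0b +1094.225ms=12/7b
2) 1094.225ms=12/7b +547.112ms=6/7b
3) 1641.337ms=18/7b +547.112ms=6/7b
4) 2188.45ms=24/7b +547.112ms=6/7b
5) 2735.562ms=30/7b +547.112ms=6/7b
6) 3282.675ms=36/7b +547.112ms=6/7b
7) 3829.787ms=6b +957.447ms=3/2b
8) 4787.234ms=15/2b +957.447ms=3/2b
9) 5744.681ms=9b +1914.894ms=3b
10) 7659.574ms=12b +547.112ms=6/7b
11) 8206.687ms=90/7b +547.112ms=6/7b
12) 8753.799ms=96/7b +547.112ms=6/7b
13) 9300.912ms=102/7b +547.112ms=6/7b
14) 9848.024ms=108/7b +547.112ms=6/7b
15) 10395.137ms=114/7b +547.112ms=6/7b
16) 10942.249ms=120/7b +547.112ms=6/7b
17) 11489.362ms=18b +1914.894ms=3b
18) 13404.255ms=21b +1914.894ms=3b
Σ=24b of 24 (94bpm 6/8) — PASS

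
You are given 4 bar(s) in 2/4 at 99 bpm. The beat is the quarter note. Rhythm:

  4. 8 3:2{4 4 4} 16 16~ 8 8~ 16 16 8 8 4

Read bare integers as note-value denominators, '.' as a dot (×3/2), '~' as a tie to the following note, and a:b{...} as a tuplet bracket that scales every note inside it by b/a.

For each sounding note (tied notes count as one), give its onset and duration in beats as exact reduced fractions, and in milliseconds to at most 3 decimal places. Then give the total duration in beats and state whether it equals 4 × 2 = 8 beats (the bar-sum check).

1) 0.0ms=0b +909.091ms=3/2b
2) 909.091ms=3/2b +303.03ms=1/2b
3) 1212.121ms=2b +404.04ms=2/3b
4) 1616.162ms=8/3b +404.04ms=2/3b
5) 2020.202ms=10/3b +404.04ms=2/3b
6) 2424.242ms=4b +151.515ms=1/4b
7) 2575.758ms=17/4b +454.545ms=3/4b
8) 3030.303ms=5b +454.545ms=3/4b
9) 3484.848ms=23/4b +151.515ms=1/4b
10) 3636.364ms=6b +303.03ms=1/2b
11) 3939.394ms=13/2b +303.03ms=1/2b
12) 4242.424ms=7b +606.061ms=1b
Σ=8b of 8 (99bpm 2/4) — PASS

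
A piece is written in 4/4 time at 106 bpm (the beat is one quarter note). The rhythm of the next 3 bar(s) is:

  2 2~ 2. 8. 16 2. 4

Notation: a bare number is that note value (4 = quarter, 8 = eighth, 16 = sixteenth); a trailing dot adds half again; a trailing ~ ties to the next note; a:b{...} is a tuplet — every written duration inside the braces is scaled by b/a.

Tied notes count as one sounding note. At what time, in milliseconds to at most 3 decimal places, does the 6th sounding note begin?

1. 0.0ms @ 0 + 1132.075ms (2)
2. 1132.075ms @ 2 + 2830.189ms (5)
3. 3962.264ms @ 7 + 424.528ms (3/4)
4. 4386.792ms @ 31/4 + 141.509ms (1/4)
5. 4528.302ms @ 8 + 1698.113ms (3)
6. 6226.415ms @ 11 + 566.038ms (1)

note 6 onset = 11b = 6226.415ms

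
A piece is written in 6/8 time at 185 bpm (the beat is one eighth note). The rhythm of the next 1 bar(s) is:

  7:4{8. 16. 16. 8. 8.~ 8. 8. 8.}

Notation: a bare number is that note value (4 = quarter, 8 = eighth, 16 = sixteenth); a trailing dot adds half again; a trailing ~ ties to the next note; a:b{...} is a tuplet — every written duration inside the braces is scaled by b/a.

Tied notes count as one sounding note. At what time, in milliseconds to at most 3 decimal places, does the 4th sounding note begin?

1. 0.0ms @ 0 + 277.992ms (6/7)
2. 277.992ms @ 6/7 + 138.996ms (3/7)
3. 416.988ms @ 9/7 + 138.996ms (3/7)
4. 555.985ms @ 12/7 + 277.992ms (6/7)
5. 833.977ms @ 18/7 + 555.985ms (12/7)
6. 1389.961ms @ 30/7 + 277.992ms (6/7)
7. 1667.954ms @ 36/7 + 277.992ms (6/7)

note 4 onset = 12/7b = 555.985ms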